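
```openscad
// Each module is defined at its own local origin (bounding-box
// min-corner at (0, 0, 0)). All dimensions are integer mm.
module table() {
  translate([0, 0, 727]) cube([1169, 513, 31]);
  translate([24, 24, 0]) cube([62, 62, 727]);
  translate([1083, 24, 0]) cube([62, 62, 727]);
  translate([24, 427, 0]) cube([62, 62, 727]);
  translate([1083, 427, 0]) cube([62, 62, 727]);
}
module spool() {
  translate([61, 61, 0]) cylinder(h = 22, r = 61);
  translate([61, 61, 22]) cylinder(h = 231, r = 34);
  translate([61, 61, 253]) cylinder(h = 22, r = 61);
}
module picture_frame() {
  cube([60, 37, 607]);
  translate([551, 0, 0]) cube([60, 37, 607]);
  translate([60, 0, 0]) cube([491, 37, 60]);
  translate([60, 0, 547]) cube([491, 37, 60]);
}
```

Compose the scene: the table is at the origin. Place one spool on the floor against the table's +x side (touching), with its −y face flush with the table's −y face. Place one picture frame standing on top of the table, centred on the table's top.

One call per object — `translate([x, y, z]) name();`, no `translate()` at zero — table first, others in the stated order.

table();
translate([1169, 0, 0]) spool();
translate([279, 238, 758]) picture_frame();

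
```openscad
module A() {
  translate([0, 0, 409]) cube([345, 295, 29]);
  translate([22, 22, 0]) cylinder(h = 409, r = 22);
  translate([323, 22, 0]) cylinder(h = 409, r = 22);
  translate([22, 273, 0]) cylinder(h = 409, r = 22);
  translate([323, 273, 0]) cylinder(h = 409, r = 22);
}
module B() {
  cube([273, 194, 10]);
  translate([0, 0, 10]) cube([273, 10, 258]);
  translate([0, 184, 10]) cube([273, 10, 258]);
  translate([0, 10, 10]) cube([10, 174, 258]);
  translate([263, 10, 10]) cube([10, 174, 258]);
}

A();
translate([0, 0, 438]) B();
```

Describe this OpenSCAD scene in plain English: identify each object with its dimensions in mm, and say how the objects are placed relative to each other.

A is a four-legged stool. The seat is a 345×295×29 mm slab whose top surface is at z = 438 mm; four round legs, each 44 mm in diameter, run from the floor (z = 0) to the underside of the seat, each leg's axis is inset half a diameter from the nearest pair of seat edges (so the leg's bounding box is flush with the corner).

B is an open-topped rectangular box: outside dimensions 273×194×268 mm, with a uniform wall and base thickness of 10 mm. The base is a full 273×194 slab on the floor; four walls sit on top of the base. The front and back walls (the −y and +y sides) span the full width; the two side walls fit between them.

The open box is on top of the stool.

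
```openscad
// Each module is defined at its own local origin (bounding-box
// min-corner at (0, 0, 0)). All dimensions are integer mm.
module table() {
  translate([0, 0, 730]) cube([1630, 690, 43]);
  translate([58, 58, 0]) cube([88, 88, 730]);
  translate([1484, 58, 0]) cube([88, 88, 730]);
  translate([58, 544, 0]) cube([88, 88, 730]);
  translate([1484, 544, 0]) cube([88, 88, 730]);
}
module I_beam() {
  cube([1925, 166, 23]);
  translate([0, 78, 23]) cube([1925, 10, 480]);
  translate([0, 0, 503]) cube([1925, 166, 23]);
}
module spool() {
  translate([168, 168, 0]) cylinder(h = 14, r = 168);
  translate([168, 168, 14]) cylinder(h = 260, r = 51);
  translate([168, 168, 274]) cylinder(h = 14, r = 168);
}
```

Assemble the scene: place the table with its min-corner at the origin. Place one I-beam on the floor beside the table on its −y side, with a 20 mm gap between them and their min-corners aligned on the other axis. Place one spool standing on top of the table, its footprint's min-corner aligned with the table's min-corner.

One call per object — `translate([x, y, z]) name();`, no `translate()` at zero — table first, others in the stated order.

table();
translate([0, -186, 0]) I_beam();
translate([0, 0, 773]) spool();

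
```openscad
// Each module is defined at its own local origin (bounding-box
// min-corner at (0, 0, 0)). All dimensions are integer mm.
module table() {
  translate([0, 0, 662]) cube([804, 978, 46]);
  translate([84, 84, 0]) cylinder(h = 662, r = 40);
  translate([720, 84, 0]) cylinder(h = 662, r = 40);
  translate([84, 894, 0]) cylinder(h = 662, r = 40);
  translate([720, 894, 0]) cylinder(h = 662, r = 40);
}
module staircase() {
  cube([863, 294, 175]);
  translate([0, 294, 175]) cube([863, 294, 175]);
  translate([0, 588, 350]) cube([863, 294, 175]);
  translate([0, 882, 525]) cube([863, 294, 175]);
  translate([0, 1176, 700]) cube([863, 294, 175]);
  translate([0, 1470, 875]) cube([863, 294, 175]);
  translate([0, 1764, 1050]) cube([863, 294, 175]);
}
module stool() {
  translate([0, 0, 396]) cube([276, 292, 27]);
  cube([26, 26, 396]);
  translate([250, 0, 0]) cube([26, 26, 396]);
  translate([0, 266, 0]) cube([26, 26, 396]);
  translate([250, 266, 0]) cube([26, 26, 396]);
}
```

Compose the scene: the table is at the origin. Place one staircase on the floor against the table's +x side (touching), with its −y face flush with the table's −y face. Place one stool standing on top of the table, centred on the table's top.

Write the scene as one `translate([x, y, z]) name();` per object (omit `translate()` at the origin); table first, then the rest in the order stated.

table();
translate([804, 0, 0]) staircase();
translate([264, 343, 708]) stool();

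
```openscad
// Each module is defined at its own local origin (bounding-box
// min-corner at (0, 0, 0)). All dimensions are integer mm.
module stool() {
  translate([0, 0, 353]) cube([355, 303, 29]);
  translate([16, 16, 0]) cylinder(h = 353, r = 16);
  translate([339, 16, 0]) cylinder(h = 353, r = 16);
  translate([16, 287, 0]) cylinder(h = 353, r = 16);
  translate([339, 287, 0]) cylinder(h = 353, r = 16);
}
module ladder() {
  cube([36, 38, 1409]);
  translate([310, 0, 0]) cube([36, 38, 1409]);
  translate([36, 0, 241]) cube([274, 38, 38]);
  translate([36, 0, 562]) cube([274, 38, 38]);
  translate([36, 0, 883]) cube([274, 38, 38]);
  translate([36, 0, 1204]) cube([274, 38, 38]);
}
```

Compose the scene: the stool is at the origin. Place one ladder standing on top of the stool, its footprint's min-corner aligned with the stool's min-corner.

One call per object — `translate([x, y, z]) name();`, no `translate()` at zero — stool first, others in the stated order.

stool();
translate([0, 0, 382]) ladder();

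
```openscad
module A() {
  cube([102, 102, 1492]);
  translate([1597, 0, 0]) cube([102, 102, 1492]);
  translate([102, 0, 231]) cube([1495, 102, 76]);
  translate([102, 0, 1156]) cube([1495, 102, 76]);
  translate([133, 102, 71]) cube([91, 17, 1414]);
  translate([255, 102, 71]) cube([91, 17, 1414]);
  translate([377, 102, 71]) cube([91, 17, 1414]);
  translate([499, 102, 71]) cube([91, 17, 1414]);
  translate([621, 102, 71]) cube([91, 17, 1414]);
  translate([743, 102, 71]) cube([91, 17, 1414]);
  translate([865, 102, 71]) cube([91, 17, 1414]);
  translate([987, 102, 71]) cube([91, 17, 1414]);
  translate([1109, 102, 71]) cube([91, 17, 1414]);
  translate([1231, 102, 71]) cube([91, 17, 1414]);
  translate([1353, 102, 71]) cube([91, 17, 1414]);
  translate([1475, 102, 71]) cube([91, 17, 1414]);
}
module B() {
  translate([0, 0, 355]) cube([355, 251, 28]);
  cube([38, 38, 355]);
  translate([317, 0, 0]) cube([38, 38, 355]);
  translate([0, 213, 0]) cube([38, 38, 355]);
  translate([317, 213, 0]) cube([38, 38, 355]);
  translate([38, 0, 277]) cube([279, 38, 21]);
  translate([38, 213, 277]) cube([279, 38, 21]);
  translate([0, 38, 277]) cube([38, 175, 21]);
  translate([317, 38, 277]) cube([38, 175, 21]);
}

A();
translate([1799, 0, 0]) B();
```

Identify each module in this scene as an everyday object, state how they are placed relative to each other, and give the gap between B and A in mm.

The stool's nearest face is 100 mm from the fence section's +x face.

A is a fence section. B is a stool. The stool is on the floor beside the fence section on its +x side. The gap between the stool and the fence section is 100 mm.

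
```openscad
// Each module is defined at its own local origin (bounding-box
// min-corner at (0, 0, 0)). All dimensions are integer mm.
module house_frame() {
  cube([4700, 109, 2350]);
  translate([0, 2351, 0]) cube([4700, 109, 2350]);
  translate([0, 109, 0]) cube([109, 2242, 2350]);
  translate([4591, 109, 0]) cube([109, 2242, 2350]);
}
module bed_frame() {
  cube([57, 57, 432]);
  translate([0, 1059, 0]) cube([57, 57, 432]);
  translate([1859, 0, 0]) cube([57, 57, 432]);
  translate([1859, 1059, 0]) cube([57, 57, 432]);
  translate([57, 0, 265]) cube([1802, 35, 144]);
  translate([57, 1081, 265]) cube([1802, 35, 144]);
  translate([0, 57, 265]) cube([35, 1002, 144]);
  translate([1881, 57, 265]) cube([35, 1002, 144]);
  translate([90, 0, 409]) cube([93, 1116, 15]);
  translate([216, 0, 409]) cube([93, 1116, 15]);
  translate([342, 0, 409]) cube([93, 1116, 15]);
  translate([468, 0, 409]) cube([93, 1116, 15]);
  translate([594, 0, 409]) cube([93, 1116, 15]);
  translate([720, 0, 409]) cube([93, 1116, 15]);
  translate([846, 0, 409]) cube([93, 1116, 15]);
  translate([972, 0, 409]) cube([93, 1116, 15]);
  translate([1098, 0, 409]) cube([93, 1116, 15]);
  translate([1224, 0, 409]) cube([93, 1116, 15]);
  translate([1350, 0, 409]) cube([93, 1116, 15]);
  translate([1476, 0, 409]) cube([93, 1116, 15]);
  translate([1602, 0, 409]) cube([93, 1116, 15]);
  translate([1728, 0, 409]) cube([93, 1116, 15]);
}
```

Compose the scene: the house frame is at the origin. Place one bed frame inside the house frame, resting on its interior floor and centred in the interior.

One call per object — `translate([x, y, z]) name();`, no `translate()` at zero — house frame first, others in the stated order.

house_frame();
translate([1392, 672, 0]) bed_frame();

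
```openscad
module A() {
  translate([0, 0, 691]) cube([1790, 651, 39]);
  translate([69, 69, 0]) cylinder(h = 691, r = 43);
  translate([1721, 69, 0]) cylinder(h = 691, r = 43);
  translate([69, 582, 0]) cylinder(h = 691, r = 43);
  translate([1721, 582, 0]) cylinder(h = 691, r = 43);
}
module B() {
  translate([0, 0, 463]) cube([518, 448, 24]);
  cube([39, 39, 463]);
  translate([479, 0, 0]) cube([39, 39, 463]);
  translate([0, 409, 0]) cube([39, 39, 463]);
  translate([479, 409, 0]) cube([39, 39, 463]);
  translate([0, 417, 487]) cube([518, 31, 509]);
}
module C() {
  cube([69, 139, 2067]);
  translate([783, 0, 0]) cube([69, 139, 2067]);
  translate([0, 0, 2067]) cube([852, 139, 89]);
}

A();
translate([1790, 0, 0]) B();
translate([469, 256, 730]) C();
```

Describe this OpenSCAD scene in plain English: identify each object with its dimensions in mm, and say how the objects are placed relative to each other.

A is a rectangular dining table. The top is 1790×651×39 mm with its upper surface at z = 730 mm. It stands on four round legs of 86 mm diameter, each leg's bounding box inset 26 mm from the nearest pair of top edges, running from the floor to the underside of the top.

B is a chair: 518×448 mm seat, 24 mm thick, top at z = 487 mm, on four 39 mm square corner legs flush with the seat edges. A 31 mm thick backrest slab spans the full seat width, extending 509 mm above the seat top, its back face flush with the seat's +y edge.

C is a rectangular door frame: two vertical jambs of 69×139 mm section, 2067 mm tall, with a clear opening 714 mm wide between their inner faces. A header 89 mm tall and 139 mm deep lies on top of the jambs and spans the full outside width.

The chair is against the table's +x side, with their −y faces flush. The door frame is on top of the table, centred.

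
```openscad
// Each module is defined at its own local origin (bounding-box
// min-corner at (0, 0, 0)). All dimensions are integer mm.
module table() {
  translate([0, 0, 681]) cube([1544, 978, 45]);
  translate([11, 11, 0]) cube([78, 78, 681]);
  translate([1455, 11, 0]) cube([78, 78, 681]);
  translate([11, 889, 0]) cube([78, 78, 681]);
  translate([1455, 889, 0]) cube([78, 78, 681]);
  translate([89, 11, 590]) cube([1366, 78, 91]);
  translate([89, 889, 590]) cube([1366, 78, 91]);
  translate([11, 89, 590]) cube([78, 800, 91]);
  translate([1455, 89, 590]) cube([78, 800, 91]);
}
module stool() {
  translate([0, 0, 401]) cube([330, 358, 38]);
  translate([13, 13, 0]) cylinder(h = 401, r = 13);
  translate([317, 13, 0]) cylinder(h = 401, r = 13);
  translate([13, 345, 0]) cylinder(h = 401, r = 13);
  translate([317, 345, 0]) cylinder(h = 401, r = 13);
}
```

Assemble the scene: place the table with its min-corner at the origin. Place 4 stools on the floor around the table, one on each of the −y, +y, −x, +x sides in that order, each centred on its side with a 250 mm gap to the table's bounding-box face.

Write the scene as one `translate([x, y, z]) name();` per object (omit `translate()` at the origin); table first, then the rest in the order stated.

table();
translate([607, -608, 0]) stool();
translate([607, 1228, 0]) stool();
translate([-580, 310, 0]) stool();
translate([1794, 310, 0]) stool();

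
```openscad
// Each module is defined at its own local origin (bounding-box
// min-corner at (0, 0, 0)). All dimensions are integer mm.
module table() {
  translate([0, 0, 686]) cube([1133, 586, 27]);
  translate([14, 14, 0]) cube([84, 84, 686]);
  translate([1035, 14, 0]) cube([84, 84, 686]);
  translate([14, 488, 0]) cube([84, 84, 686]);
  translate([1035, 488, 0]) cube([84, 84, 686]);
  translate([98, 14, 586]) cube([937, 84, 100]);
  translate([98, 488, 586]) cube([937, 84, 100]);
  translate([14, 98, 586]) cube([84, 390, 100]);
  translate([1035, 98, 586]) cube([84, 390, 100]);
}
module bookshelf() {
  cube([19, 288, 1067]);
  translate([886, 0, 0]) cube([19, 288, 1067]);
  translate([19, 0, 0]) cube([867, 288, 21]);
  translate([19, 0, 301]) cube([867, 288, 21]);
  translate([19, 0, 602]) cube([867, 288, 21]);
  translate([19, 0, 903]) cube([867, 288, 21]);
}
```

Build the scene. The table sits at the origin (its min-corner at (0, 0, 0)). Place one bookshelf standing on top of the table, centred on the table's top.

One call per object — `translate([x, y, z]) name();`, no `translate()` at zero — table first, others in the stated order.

table();
translate([114, 149, 713]) bookshelf();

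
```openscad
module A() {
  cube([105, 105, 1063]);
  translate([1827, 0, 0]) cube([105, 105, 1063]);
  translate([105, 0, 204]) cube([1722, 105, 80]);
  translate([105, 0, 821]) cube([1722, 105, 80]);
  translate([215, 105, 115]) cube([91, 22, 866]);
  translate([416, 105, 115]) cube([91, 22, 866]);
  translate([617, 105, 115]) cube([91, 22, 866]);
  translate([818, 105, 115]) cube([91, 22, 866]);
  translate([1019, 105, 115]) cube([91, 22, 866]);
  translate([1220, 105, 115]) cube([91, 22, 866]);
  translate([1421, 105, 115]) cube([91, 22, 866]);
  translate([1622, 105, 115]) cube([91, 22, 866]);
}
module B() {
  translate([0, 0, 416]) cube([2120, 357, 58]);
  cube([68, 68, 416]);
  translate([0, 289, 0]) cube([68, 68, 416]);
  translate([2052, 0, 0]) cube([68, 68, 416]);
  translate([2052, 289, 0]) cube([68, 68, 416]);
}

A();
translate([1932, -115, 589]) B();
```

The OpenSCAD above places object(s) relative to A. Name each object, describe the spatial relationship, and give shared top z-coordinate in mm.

Both tops at z = 1063 mm.

A is a fence section. B is a bench. The bench is beside the fence section with their tops flush at z = 1063. The shared top z-coordinate is 1063 mm.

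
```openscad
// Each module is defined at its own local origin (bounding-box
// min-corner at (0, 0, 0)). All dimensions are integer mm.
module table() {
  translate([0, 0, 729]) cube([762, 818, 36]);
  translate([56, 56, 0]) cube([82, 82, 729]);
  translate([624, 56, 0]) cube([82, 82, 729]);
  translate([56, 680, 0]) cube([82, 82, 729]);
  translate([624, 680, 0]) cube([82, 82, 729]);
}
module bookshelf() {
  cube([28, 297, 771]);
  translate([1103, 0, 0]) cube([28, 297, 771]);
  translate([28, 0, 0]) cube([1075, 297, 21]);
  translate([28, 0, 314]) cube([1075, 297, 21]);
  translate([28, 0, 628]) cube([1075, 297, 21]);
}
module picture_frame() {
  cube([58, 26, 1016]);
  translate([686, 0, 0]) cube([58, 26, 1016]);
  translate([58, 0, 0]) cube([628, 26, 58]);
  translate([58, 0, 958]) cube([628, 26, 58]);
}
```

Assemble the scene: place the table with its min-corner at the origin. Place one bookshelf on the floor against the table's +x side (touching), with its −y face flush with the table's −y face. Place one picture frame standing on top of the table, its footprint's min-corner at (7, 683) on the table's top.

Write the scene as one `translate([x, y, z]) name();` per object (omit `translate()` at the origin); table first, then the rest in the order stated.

table();
translate([762, 0, 0]) bookshelf();
translate([7, 683, 765]) picture_frame();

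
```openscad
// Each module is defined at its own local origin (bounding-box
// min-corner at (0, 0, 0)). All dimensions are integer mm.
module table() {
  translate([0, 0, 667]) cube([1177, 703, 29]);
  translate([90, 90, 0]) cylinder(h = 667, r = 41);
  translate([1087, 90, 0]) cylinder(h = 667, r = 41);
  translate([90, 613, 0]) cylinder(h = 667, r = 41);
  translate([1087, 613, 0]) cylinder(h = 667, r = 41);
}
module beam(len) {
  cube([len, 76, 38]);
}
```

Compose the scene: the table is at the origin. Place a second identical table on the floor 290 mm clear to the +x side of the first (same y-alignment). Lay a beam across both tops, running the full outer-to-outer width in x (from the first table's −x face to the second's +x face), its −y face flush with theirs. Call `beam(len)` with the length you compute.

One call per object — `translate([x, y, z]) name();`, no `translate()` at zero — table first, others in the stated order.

table();
translate([1467, 0, 0]) table();
translate([0, 0, 696]) beam(2644);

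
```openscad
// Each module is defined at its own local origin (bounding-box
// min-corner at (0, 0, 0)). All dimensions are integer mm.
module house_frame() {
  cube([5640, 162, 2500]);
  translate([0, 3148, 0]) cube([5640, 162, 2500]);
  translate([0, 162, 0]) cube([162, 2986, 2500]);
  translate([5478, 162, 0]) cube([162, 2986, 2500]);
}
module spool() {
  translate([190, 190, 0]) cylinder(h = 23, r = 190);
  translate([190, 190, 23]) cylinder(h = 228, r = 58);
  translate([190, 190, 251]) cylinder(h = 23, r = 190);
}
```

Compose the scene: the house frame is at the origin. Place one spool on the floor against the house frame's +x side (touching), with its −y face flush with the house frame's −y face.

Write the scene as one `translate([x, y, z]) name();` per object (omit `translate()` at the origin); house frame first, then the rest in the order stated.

house_frame();
translate([5640, 0, 0]) spool();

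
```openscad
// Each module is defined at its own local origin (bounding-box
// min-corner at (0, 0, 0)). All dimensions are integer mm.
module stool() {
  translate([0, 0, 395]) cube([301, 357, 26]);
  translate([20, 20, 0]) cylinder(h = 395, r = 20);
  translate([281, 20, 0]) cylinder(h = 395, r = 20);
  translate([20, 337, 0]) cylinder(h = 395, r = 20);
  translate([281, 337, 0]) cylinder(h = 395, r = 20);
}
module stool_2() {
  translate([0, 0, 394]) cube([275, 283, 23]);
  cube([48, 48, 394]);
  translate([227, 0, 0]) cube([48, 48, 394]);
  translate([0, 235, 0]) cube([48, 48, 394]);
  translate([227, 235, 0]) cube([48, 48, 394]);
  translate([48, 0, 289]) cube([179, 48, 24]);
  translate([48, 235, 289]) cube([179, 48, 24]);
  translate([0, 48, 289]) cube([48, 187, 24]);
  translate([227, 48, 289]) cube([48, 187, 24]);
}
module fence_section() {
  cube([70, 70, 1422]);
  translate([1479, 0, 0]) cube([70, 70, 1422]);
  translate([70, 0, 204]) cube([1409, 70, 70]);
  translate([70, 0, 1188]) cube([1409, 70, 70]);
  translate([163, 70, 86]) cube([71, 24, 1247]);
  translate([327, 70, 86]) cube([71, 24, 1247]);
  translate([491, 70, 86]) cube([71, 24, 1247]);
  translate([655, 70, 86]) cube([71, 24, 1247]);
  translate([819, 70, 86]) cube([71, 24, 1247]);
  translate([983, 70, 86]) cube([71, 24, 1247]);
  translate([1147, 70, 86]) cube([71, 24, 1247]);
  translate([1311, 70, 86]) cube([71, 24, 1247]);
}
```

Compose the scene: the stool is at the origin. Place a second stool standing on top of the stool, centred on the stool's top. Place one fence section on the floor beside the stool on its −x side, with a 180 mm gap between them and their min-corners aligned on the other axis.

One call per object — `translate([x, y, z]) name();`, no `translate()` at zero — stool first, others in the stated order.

stool();
translate([13, 37, 421]) stool_2();
translate([-1729, 0, 0]) fence_section();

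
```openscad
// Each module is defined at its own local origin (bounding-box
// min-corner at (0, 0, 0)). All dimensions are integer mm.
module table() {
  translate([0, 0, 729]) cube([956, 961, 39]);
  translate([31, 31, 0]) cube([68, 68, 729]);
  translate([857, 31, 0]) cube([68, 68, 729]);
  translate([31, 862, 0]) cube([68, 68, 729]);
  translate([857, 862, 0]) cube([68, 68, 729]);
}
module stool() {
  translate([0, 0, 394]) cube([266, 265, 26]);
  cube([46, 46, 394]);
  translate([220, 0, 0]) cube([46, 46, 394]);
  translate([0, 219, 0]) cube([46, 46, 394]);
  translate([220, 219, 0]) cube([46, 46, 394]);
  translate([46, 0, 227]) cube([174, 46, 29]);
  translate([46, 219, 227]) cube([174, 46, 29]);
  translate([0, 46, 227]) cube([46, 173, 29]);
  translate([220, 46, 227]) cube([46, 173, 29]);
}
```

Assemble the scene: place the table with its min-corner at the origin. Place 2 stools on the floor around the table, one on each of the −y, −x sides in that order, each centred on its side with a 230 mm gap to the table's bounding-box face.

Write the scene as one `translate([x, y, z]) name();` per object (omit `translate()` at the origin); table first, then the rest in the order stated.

table();
translate([345, -495, 0]) stool();
translate([-496, 348, 0]) stool();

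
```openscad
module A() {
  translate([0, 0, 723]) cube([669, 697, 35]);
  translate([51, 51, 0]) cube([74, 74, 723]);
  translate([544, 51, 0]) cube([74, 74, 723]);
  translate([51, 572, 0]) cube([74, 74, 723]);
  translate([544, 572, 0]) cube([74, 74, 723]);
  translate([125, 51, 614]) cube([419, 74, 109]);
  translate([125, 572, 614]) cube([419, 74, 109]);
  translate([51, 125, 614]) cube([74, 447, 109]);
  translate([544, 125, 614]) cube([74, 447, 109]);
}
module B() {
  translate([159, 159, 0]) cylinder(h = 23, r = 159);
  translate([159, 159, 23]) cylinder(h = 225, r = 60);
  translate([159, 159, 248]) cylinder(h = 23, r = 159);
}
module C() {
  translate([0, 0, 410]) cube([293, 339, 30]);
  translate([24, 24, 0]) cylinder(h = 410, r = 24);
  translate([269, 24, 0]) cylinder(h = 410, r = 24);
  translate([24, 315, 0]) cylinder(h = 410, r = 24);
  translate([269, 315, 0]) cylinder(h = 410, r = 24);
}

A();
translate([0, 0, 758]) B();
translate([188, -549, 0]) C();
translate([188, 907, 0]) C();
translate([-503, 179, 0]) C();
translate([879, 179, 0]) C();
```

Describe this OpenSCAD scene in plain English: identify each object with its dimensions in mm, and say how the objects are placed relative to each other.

A is a table: top 669 mm (x) × 697 mm (y), 35 mm thick, upper face at z = 758 mm, on four 74×74 mm square legs, each inset 51 mm from the nearest pair of top edges, running from z = 0 to the bottom of the top. Four apron rails, 74 mm thick and 109 mm tall, run between adjacent legs with their top edges flush with the underside of the top and their outer faces flush with the legs' outer faces.

B is a spool: two coaxial disc flanges of radius 159 mm and thickness 23 mm, joined by a core cylinder of radius 60 mm and height 225 mm. The lower flange rests on z = 0 and the three cylinders share a vertical axis.

C is a simple wooden stool: a rectangular seat 293 mm (x) by 339 mm (y), 30 mm thick, top face at z = 440 mm, on four round legs, each 48 mm in diameter. The legs rest on z = 0, each leg's axis is inset half a diameter from the nearest pair of seat edges (so the leg's bounding box is flush with the corner).

The spool is on top of the table. Four stools sit around the table at the −y, +y, −x, +x sides.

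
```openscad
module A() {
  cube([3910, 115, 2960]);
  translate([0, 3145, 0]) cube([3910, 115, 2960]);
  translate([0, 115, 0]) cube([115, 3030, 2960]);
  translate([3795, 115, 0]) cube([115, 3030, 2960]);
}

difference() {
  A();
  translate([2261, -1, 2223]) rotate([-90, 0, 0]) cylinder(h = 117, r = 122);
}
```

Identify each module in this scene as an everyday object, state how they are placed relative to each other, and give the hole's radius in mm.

The subtracted cylinder has r = 122 mm.

A is a house frame. The house frame has a circular hole through its front wall. The hole's radius is 122 mm.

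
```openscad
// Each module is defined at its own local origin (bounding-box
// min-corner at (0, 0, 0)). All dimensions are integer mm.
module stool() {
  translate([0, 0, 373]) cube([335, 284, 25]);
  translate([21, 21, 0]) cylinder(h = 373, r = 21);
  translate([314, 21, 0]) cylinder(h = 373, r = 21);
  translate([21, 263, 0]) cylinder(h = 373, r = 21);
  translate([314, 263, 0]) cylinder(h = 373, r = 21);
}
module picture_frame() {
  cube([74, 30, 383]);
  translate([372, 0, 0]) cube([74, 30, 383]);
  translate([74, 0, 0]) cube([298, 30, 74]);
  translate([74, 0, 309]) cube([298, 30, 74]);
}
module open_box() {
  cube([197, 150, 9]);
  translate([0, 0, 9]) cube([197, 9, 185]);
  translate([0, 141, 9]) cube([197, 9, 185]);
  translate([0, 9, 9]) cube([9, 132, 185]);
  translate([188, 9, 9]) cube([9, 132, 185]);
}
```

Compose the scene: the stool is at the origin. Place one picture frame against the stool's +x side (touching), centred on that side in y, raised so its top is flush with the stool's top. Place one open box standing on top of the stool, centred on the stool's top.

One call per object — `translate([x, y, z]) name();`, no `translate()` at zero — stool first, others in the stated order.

stool();
translate([335, 127, 15]) picture_frame();
translate([69, 67, 398]) open_box();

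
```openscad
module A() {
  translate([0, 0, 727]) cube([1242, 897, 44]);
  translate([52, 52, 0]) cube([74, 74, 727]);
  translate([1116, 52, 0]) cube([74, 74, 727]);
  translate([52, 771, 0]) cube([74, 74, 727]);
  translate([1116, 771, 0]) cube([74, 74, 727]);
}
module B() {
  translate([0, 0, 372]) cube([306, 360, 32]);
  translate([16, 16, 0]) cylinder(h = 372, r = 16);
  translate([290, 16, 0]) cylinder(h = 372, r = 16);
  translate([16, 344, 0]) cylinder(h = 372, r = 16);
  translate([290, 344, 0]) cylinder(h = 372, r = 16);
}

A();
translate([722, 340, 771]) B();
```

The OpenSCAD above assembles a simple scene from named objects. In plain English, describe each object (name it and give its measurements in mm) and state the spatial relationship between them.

A is a rectangular dining table. The top is 1242×897×44 mm with its upper surface at z = 771 mm. It stands on four 74×74 mm square legs, each inset 52 mm from the nearest pair of top edges, running from the floor to the underside of the top.

B is a four-legged stool. The seat is 306×360 mm, 32 mm thick, top at z = 404 mm. It stands on four round legs, each 32 mm in diameter, from z = 0 to the seat underside, each leg's axis is inset half a diameter from the nearest pair of seat edges (so the leg's bounding box is flush with the corner).

The stool is on top of the table.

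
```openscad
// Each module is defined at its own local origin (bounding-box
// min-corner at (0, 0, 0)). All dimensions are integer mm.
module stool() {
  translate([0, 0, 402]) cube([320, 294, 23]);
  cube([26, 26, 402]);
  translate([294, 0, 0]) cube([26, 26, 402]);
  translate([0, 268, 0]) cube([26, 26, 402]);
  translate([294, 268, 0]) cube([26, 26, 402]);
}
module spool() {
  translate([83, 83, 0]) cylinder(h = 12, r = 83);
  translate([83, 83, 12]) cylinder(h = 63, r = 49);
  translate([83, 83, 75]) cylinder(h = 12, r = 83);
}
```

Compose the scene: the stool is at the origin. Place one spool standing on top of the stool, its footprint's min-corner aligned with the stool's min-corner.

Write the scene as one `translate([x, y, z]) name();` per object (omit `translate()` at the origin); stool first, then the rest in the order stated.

stool();
translate([0, 0, 425]) spool();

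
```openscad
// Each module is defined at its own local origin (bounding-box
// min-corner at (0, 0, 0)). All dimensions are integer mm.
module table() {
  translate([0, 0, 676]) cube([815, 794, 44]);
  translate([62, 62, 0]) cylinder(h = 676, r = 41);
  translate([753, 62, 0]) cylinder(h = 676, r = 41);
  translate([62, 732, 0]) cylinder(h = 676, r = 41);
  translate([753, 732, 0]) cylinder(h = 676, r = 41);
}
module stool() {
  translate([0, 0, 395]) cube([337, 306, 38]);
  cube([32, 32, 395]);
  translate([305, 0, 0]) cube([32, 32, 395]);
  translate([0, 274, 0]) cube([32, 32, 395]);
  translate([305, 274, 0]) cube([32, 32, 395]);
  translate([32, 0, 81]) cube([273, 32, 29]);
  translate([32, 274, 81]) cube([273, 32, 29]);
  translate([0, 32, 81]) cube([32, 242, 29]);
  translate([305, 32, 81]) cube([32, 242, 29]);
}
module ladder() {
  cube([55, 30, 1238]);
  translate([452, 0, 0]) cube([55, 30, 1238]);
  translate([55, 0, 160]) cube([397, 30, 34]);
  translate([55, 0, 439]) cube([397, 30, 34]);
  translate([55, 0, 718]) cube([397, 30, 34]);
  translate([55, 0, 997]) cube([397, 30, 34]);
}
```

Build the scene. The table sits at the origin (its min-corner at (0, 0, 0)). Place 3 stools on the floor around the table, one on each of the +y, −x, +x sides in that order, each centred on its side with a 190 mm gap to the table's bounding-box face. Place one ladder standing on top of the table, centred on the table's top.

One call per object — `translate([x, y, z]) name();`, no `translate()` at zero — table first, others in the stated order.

table();
translate([239, 984, 0]) stool();
translate([-527, 244, 0]) stool();
translate([1005, 244, 0]) stool();
translate([154, 382, 720]) ladder();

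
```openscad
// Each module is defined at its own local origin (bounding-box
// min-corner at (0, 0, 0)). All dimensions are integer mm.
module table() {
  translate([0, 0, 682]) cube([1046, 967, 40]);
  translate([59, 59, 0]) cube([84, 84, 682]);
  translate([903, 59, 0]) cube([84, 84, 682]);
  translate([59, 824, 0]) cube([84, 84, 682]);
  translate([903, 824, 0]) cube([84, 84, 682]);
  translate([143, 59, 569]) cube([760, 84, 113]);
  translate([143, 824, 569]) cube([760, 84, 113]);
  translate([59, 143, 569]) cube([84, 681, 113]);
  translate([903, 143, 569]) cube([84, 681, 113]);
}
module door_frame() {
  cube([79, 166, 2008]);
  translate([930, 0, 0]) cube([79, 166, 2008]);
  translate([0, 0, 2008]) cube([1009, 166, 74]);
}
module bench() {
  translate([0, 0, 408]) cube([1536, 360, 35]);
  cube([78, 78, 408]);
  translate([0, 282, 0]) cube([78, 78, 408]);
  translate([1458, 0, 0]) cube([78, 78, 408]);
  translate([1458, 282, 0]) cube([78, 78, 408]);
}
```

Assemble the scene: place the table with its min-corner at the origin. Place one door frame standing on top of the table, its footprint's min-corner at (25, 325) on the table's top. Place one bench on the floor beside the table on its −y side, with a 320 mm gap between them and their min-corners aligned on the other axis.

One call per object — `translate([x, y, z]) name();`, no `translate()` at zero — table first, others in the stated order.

table();
translate([25, 325, 722]) door_frame();
translate([0, -680, 0]) bench();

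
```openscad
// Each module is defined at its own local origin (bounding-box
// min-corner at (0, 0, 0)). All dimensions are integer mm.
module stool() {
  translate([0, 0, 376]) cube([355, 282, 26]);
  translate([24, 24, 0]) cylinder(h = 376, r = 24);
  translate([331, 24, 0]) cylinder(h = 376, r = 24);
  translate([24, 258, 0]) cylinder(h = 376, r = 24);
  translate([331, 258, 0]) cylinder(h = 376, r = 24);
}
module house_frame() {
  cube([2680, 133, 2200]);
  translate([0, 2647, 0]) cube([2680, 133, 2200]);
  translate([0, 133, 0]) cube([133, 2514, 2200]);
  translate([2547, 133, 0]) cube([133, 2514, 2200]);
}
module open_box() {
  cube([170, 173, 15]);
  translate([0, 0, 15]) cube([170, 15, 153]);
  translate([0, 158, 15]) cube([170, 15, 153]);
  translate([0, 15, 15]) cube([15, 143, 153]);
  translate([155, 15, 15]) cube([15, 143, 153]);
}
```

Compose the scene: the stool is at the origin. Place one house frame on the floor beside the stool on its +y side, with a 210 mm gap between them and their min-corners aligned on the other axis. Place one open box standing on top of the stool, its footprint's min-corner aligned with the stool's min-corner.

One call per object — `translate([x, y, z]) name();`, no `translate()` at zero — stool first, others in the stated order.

stool();
translate([0, 492, 0]) house_frame();
translate([0, 0, 402]) open_box();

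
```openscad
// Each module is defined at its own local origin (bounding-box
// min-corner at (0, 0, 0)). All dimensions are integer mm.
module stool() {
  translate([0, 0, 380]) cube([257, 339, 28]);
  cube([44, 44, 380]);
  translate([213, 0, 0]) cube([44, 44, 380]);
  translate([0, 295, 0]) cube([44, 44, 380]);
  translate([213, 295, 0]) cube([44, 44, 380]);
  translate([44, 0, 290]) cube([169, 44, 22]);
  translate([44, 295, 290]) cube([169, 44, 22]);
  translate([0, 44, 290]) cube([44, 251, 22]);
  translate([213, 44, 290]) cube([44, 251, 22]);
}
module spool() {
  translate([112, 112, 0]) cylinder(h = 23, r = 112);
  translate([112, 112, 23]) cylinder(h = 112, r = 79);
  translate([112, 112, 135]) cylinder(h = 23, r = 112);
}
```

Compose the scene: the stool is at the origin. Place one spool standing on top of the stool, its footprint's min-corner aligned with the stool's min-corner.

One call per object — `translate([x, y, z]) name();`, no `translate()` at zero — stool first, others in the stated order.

stool();
translate([0, 0, 408]) spool();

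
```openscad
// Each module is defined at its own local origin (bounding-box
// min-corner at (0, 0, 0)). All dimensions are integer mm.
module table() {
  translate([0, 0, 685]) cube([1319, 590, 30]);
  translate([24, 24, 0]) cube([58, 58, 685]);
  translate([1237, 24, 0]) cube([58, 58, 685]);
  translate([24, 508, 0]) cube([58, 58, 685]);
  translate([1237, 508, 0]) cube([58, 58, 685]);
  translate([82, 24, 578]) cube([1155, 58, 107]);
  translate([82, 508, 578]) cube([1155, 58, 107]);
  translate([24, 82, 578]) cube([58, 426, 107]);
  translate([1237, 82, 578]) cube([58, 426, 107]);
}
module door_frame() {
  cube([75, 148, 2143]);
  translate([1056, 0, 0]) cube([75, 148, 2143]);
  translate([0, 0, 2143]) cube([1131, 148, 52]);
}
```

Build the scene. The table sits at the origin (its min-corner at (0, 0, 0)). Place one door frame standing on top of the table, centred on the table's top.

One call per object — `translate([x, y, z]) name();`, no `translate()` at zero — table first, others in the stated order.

table();
translate([94, 221, 715]) door_frame();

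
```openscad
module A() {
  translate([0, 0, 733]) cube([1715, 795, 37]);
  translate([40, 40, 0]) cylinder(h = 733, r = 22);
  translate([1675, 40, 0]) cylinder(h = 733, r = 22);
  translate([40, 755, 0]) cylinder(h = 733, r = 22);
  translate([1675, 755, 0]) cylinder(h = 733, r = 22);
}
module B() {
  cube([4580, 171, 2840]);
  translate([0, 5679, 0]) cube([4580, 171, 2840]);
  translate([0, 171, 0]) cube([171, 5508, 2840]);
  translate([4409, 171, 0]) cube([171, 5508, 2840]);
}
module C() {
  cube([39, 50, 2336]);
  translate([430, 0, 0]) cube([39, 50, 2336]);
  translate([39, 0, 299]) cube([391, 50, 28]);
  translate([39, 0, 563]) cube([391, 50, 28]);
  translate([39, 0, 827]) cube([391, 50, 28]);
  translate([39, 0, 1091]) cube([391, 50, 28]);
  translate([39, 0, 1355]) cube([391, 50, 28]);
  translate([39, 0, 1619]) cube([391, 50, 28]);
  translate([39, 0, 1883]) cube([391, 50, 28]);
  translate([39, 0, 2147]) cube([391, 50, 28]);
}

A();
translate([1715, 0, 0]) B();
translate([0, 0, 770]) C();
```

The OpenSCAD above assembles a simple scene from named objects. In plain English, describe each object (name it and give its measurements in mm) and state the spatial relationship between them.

A is a table: top 1715 mm (x) × 795 mm (y), 37 mm thick, upper face at z = 770 mm, on four round legs of 44 mm diameter, each leg's bounding box inset 18 mm from the nearest pair of top edges, running from z = 0 to the bottom of the top.

B is a box-shaped house frame (walls only): outside footprint 4580×5850 mm, wall height 2840 mm, wall thickness 171 mm. The two y-facing walls run the full x-width; the two x-facing walls fit between the inner faces of the y-facing walls.

C is a straight ladder. Two 39×50 mm vertical rails, 2336 mm tall, stand 469 mm apart (outside-to-outside) with their front faces coplanar on the −y side. 8 rungs, each 50 mm deep and 28 mm tall, span between the inner faces of the rails, front faces flush with the rails. The lowest rung's underside is at z = 299 mm and rungs are spaced 264 mm apart (underside to underside).

The house frame is against the table's +x side, with their −y faces flush. The ladder is on top of the table.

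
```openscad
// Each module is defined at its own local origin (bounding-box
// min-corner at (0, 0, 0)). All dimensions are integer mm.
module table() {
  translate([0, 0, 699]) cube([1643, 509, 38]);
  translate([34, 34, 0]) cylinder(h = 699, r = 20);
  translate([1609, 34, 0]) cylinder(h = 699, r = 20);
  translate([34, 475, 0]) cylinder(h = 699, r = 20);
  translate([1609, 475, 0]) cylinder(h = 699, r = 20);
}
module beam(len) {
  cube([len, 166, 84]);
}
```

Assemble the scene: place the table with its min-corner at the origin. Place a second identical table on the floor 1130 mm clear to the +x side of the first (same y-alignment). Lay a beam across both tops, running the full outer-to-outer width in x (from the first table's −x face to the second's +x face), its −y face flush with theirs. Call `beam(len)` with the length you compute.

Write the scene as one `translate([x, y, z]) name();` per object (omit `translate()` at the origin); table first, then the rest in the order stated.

table();
translate([2773, 0, 0]) table();
translate([0, 0, 737]) beam(4416);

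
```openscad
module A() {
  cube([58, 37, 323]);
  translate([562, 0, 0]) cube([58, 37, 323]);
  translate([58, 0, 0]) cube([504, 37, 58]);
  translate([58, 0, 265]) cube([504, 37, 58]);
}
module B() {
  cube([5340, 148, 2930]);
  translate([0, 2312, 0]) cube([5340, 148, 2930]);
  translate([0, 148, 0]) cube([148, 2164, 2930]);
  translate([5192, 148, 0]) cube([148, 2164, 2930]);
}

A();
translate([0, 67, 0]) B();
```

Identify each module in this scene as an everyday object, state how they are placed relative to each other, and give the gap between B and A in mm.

A is a picture frame. B is a house frame. The house frame is on the floor beside the picture frame on its +y side. The gap between the house frame and the picture frame is 30 mm.

The house frame's nearest face is 30 mm from the picture frame's +y face.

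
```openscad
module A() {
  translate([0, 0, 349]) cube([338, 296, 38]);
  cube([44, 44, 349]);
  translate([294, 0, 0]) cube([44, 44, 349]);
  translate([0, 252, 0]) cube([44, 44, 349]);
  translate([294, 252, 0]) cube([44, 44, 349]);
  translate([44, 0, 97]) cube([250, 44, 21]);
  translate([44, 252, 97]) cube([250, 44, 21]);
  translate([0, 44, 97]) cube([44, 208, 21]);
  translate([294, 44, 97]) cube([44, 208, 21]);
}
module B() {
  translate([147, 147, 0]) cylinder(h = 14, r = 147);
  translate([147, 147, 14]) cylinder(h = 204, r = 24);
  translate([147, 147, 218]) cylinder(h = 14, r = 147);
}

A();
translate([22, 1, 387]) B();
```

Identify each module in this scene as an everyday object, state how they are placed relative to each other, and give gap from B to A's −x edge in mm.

The spool's min-x is at 22; the stool's min-x is 0; gap = 22 mm.

A is a stool. B is a spool. The spool is on top of the stool, centred. The gap from the spool to the stool's −x edge is 22 mm.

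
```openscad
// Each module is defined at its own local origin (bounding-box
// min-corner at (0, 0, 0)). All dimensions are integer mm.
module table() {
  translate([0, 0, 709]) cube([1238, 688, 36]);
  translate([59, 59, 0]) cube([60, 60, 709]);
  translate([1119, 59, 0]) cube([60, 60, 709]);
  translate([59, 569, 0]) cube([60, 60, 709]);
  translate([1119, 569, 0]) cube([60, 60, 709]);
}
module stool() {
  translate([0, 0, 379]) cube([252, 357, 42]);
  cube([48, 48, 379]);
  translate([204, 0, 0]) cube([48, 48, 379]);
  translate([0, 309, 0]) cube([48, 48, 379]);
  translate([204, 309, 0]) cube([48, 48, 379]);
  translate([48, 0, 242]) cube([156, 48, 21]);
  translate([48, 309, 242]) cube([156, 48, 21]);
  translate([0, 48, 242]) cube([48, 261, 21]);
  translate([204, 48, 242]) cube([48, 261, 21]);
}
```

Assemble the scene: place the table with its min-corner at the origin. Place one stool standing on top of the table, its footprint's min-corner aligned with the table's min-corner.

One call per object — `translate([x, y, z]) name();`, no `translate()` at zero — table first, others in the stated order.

table();
translate([0, 0, 745]) stool();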